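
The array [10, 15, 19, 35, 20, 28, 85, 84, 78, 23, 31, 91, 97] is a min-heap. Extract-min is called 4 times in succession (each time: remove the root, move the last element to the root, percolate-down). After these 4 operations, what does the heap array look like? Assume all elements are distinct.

extract-min #1 returns 10:
  remove root 10; move last element 97 to root → [97, 15, 19, 35, 20, 28, 85, 84, 78, 23, 31, 91]
  97 vs smaller child 15 at index 1, swap → [15, 97, 19, 35, 20, 28, 85, 84, 78, 23, 31, 91]
  97 vs smaller child 20 at index 4, swap → [15, 20, 19, 35, 97, 28, 85, 84, 78, 23, 31, 91]
  97 vs smaller child 23 at index 9, swap → [15, 20, 19, 35, 23, 28, 85, 84, 78, 97, 31, 91]
extract-min #2 returns 15:
  remove root 15; move last element 91 to root → [91, 20, 19, 35, 23, 28, 85, 84, 78, 97, 31]
  91 vs smaller child 19 at index 2, swap → [19, 20, 91, 35, 23, 28, 85, 84, 78, 97, 31]
  91 vs smaller child 28 at index 5, swap → [19, 20, 28, 35, 23, 91, 85, 84, 78, 97, 31]
extract-min #3 returns 19:
  remove root 19; move last element 31 to root → [31, 20, 28, 35, 23, 91, 85, 84, 78, 97]
  31 vs smaller child 20 at index 1, swap → [20, 31, 28, 35, 23, 91, 85, 84, 78, 97]
  31 vs smaller child 23 at index 4, swap → [20, 23, 28, 35, 31, 91, 85, 84, 78, 97]
extract-min #4 returns 20:
  remove root 20; move last element 97 to root → [97, 23, 28, 35, 31, 91, 85, 84, 78]
  97 vs smaller child 23 at index 1, swap → [23, 97, 28, 35, 31, 91, 85, 84, 78]
  97 vs smaller child 31 at index 4, swap → [23, 31, 28, 35, 97, 91, 85, 84, 78]

[23, 31, 28, 35, 97, 91, 85, 84, 78]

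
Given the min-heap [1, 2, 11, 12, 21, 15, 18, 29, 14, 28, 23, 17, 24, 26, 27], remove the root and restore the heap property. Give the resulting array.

[2, 12, 11, 14, 21, 15, 18, 29, 27, 28, 23, 17, 24, 26]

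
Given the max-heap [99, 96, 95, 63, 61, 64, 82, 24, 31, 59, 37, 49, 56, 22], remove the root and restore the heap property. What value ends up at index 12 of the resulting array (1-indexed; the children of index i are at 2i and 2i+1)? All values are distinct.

remove root 99; move last element 22 to root → [22, 96, 95, 63, 61, 64, 82, 24, 31, 59, 37, 49, 56]
22 vs larger child 96 at index 2, swap → [96, 22, 95, 63, 61, 64, 82, 24, 31, 59, 37, 49, 56]
22 vs larger child 63 at index 4, swap → [96, 63, 95, 22, 61, 64, 82, 24, 31, 59, 37, 49, 56]
22 vs larger child 31 at index 9, swap → [96, 63, 95, 31, 61, 64, 82, 24, 22, 59, 37, 49, 56]
resulting array: [96, 63, 95, 31, 61, 64, 82, 24, 22, 59, 37, 49, 56]

49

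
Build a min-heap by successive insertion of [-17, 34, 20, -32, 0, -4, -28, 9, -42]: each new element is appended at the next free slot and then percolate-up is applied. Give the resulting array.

Insert -17:
  append -17 at index 0 → [-17] (no swap needed)
Insert 34:
  append 34 at index 1 → [-17, 34] (no swap needed)
Insert 20:
  append 20 at index 2 → [-17, 34, 20] (no swap needed)
Insert -32:
  append -32 at index 3 → [-17, 34, 20, -32]
  -32 < parent 34 at index 1, swap → [-17, -32, 20, 34]
  -32 < parent -17 at index 0, swap → [-32, -17, 20, 34]
Insert 0:
  append 0 at index 4 → [-32, -17, 20, 34, 0] (no swap needed)
Insert -4:
  append -4 at index 5 → [-32, -17, 20, 34, 0, -4]
  -4 < parent 20 at index 2, swap → [-32, -17, -4, 34, 0, 20]
Insert -28:
  append -28 at index 6 → [-32, -17, -4, 34, 0, 20, -28]
  -28 < parent -4 at index 2, swap → [-32, -17, -28, 34, 0, 20, -4]
Insert 9:
  append 9 at index 7 → [-32, -17, -28, 34, 0, 20, -4, 9]
  9 < parent 34 at index 3, swap → [-32, -17, -28, 9, 0, 20, -4, 34]
Insert -42:
  append -42 at index 8 → [-32, -17, -28, 9, 0, 20, -4, 34, -42]
  -42 < parent 9 at index 3, swap → [-32, -17, -28, -42, 0, 20, -4, 34, 9]
  -42 < parent -17 at index 1, swap → [-32, -42, -28, -17, 0, 20, -4, 34, 9]
  -42 < parent -32 at index 0, swap → [-42, -32, -28, -17, 0, 20, -4, 34, 9]

[-42, -32, -28, -17, 0, 20, -4, 34, 9]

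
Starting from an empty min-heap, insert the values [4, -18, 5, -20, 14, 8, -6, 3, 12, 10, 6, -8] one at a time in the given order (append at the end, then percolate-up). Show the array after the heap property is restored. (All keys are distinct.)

[-20, -18, -8, 3, 6, -6, 5, 4, 12, 14, 10, 8]

Insert 4:
  append 4 at index 0 → [4] (no swap needed)
Insert -18:
  append -18 at index 1 → [4, -18]
  -18 < parent 4 at index 0, swap → [-18, 4]
Insert 5:
  append 5 at index 2 → [-18, 4, 5] (no swap needed)
Insert -20:
  append -20 at index 3 → [-18, 4, 5, -20]
  -20 < parent 4 at index 1, swap → [-18, -20, 5, 4]
  -20 < parent -18 at index 0, swap → [-20, -18, 5, 4]
Insert 14:
  append 14 at index 4 → [-20, -18, 5, 4, 14] (no swap needed)
Insert 8:
  append 8 at index 5 → [-20, -18, 5, 4, 14, 8] (no swap needed)
Insert -6:
  append -6 at index 6 → [-20, -18, 5, 4, 14, 8, -6]
  -6 < parent 5 at index 2, swap → [-20, -18, -6, 4, 14, 8, 5]
Insert 3:
  append 3 at index 7 → [-20, -18, -6, 4, 14, 8, 5, 3]
  3 < parent 4 at index 3, swap → [-20, -18, -6, 3, 14, 8, 5, 4]
Insert 12:
  append 12 at index 8 → [-20, -18, -6, 3, 14, 8, 5, 4, 12] (no swap needed)
Insert 10:
  append 10 at index 9 → [-20, -18, -6, 3, 14, 8, 5, 4, 12, 10]
  10 < parent 14 at index 4, swap → [-20, -18, -6, 3, 10, 8, 5, 4, 12, 14]
Insert 6:
  append 6 at index 10 → [-20, -18, -6, 3, 10, 8, 5, 4, 12, 14, 6]
  6 < parent 10 at index 4, swap → [-20, -18, -6, 3, 6, 8, 5, 4, 12, 14, 10]
Insert -8:
  append -8 at index 11 → [-20, -18, -6, 3, 6, 8, 5, 4, 12, 14, 10, -8]
  -8 < parent 8 at index 5, swap → [-20, -18, -6, 3, 6, -8, 5, 4, 12, 14, 10, 8]
  -8 < parent -6 at index 2, swap → [-20, -18, -8, 3, 6, -6, 5, 4, 12, 14, 10, 8]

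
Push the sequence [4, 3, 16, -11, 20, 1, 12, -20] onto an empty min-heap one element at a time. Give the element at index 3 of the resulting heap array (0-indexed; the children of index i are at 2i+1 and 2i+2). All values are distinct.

Insert 4:
  append 4 at index 0 → [4] (no swap needed)
Insert 3:
  append 3 at index 1 → [4, 3]
  3 < parent 4 at index 0, swap → [3, 4]
Insert 16:
  append 16 at index 2 → [3, 4, 16] (no swap needed)
Insert -11:
  append -11 at index 3 → [3, 4, 16, -11]
  -11 < parent 4 at index 1, swap → [3, -11, 16, 4]
  -11 < parent 3 at index 0, swap → [-11, 3, 16, 4]
Insert 20:
  append 20 at index 4 → [-11, 3, 16, 4, 20] (no swap needed)
Insert 1:
  append 1 at index 5 → [-11, 3, 16, 4, 20, 1]
  1 < parent 16 at index 2, swap → [-11, 3, 1, 4, 20, 16]
Insert 12:
  append 12 at index 6 → [-11, 3, 1, 4, 20, 16, 12] (no swap needed)
Insert -20:
  append -20 at index 7 → [-11, 3, 1, 4, 20, 16, 12, -20]
  -20 < parent 4 at index 3, swap → [-11, 3, 1, -20, 20, 16, 12, 4]
  -20 < parent 3 at index 1, swap → [-11, -20, 1, 3, 20, 16, 12, 4]
  -20 < parent -11 at index 0, swap → [-20, -11, 1, 3, 20, 16, 12, 4]
resulting array: [-20, -11, 1, 3, 20, 16, 12, 4]

3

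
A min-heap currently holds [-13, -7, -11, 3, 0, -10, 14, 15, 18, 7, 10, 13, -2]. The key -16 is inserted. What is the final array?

[-16, -7, -13, 3, 0, -10, -11, 15, 18, 7, 10, 13, -2, 14]

append -16 at index 13 → [-13, -7, -11, 3, 0, -10, 14, 15, 18, 7, 10, 13, -2, -16]
-16 < parent 14 at index 6, swap → [-13, -7, -11, 3, 0, -10, -16, 15, 18, 7, 10, 13, -2, 14]
-16 < parent -11 at index 2, swap → [-13, -7, -16, 3, 0, -10, -11, 15, 18, 7, 10, 13, -2, 14]
-16 < parent -13 at index 0, swap → [-16, -7, -13, 3, 0, -10, -11, 15, 18, 7, 10, 13, -2, 14]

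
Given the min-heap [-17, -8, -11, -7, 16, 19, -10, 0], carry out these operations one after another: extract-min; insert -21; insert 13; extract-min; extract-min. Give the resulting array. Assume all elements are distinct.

[-10, -8, 0, -7, 16, 19, 13]

extract-min → returns -17:
  remove root -17; move last element 0 to root → [0, -8, -11, -7, 16, 19, -10]
  0 vs smaller child -11 at index 2, swap → [-11, -8, 0, -7, 16, 19, -10]
  0 vs smaller child -10 at index 6, swap → [-11, -8, -10, -7, 16, 19, 0]
insert -21:
  append -21 at index 7 → [-11, -8, -10, -7, 16, 19, 0, -21]
  -21 < parent -7 at index 3, swap → [-11, -8, -10, -21, 16, 19, 0, -7]
  -21 < parent -8 at index 1, swap → [-11, -21, -10, -8, 16, 19, 0, -7]
  -21 < parent -11 at index 0, swap → [-21, -11, -10, -8, 16, 19, 0, -7]
insert 13:
  append 13 at index 8 → [-21, -11, -10, -8, 16, 19, 0, -7, 13] (no swap needed)
extract-min → returns -21:
  remove root -21; move last element 13 to root → [13, -11, -10, -8, 16, 19, 0, -7]
  13 vs smaller child -11 at index 1, swap → [-11, 13, -10, -8, 16, 19, 0, -7]
  13 vs smaller child -8 at index 3, swap → [-11, -8, -10, 13, 16, 19, 0, -7]
  13 vs only child -7 at index 7, swap → [-11, -8, -10, -7, 16, 19, 0, 13]
extract-min → returns -11:
  remove root -11; move last element 13 to root → [13, -8, -10, -7, 16, 19, 0]
  13 vs smaller child -10 at index 2, swap → [-10, -8, 13, -7, 16, 19, 0]
  13 vs smaller child 0 at index 6, swap → [-10, -8, 0, -7, 16, 19, 13]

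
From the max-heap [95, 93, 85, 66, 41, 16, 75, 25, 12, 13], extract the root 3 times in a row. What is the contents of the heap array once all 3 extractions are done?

[75, 66, 16, 25, 41, 13, 12]

extract-max #1 returns 95:
  remove root 95; move last element 13 to root → [13, 93, 85, 66, 41, 16, 75, 25, 12]
  13 vs larger child 93 at index 1, swap → [93, 13, 85, 66, 41, 16, 75, 25, 12]
  13 vs larger child 66 at index 3, swap → [93, 66, 85, 13, 41, 16, 75, 25, 12]
  13 vs larger child 25 at index 7, swap → [93, 66, 85, 25, 41, 16, 75, 13, 12]
extract-max #2 returns 93:
  remove root 93; move last element 12 to root → [12, 66, 85, 25, 41, 16, 75, 13]
  12 vs larger child 85 at index 2, swap → [85, 66, 12, 25, 41, 16, 75, 13]
  12 vs larger child 75 at index 6, swap → [85, 66, 75, 25, 41, 16, 12, 13]
extract-max #3 returns 85:
  remove root 85; move last element 13 to root → [13, 66, 75, 25, 41, 16, 12]
  13 vs larger child 75 at index 2, swap → [75, 66, 13, 25, 41, 16, 12]
  13 vs larger child 16 at index 5, swap → [75, 66, 16, 25, 41, 13, 12]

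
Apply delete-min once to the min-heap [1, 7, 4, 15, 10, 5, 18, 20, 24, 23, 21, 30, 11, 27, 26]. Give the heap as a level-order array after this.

remove root 1; move last element 26 to root → [26, 7, 4, 15, 10, 5, 18, 20, 24, 23, 21, 30, 11, 27]
26 vs smaller child 4 at index 2, swap → [4, 7, 26, 15, 10, 5, 18, 20, 24, 23, 21, 30, 11, 27]
26 vs smaller child 5 at index 5, swap → [4, 7, 5, 15, 10, 26, 18, 20, 24, 23, 21, 30, 11, 27]
26 vs smaller child 11 at index 12, swap → [4, 7, 5, 15, 10, 11, 18, 20, 24, 23, 21, 30, 26, 27]

[4, 7, 5, 15, 10, 11, 18, 20, 24, 23, 21, 30, 26, 27]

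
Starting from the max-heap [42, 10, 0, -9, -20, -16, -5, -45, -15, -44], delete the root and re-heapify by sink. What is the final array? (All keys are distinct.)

[10, -9, 0, -15, -20, -16, -5, -45, -44]

remove root 42; move last element -44 to root → [-44, 10, 0, -9, -20, -16, -5, -45, -15]
-44 vs larger child 10 at index 1, swap → [10, -44, 0, -9, -20, -16, -5, -45, -15]
-44 vs larger child -9 at index 3, swap → [10, -9, 0, -44, -20, -16, -5, -45, -15]
-44 vs larger child -15 at index 8, swap → [10, -9, 0, -15, -20, -16, -5, -45, -44]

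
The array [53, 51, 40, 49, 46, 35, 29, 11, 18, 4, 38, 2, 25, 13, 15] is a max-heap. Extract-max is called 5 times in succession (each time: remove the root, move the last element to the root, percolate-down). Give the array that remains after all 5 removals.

[38, 25, 35, 18, 13, 2, 29, 11, 15, 4]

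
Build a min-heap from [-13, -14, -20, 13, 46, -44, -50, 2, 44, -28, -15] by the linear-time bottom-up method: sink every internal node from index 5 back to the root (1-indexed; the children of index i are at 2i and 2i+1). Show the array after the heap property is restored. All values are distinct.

[-50, -28, -44, 2, -15, -13, -20, 13, 44, 46, -14]

sift down from index 5:
  46 vs smaller child -28 at index 10, swap → [-13, -14, -20, 13, -28, -44, -50, 2, 44, 46, -15]
sift down from index 4:
  13 vs smaller child 2 at index 8, swap → [-13, -14, -20, 2, -28, -44, -50, 13, 44, 46, -15]
sift down from index 3:
  -20 vs smaller child -50 at index 7, swap → [-13, -14, -50, 2, -28, -44, -20, 13, 44, 46, -15]
sift down from index 2:
  -14 vs smaller child -28 at index 5, swap → [-13, -28, -50, 2, -14, -44, -20, 13, 44, 46, -15]
  -14 vs smaller child -15 at index 11, swap → [-13, -28, -50, 2, -15, -44, -20, 13, 44, 46, -14]
sift down from index 1:
  -13 vs smaller child -50 at index 3, swap → [-50, -28, -13, 2, -15, -44, -20, 13, 44, 46, -14]
  -13 vs smaller child -44 at index 6, swap → [-50, -28, -44, 2, -15, -13, -20, 13, 44, 46, -14]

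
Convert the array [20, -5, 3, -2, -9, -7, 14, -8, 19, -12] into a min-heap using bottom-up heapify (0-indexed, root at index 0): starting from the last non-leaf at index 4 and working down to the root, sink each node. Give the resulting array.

[-12, -9, -7, -8, -5, 3, 14, -2, 19, 20]

sift down from index 4:
  -9 vs only child -12 at index 9, swap → [20, -5, 3, -2, -12, -7, 14, -8, 19, -9]
sift down from index 3:
  -2 vs smaller child -8 at index 7, swap → [20, -5, 3, -8, -12, -7, 14, -2, 19, -9]
sift down from index 2:
  3 vs smaller child -7 at index 5, swap → [20, -5, -7, -8, -12, 3, 14, -2, 19, -9]
sift down from index 1:
  -5 vs smaller child -12 at index 4, swap → [20, -12, -7, -8, -5, 3, 14, -2, 19, -9]
  -5 vs only child -9 at index 9, swap → [20, -12, -7, -8, -9, 3, 14, -2, 19, -5]
sift down from index 0:
  20 vs smaller child -12 at index 1, swap → [-12, 20, -7, -8, -9, 3, 14, -2, 19, -5]
  20 vs smaller child -9 at index 4, swap → [-12, -9, -7, -8, 20, 3, 14, -2, 19, -5]
  20 vs only child -5 at index 9, swap → [-12, -9, -7, -8, -5, 3, 14, -2, 19, 20]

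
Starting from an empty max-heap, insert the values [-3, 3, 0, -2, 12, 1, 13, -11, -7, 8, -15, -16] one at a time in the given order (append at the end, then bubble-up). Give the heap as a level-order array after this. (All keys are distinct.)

Insert -3:
  append -3 at index 0 → [-3] (no swap needed)
Insert 3:
  append 3 at index 1 → [-3, 3]
  3 > parent -3 at index 0, swap → [3, -3]
Insert 0:
  append 0 at index 2 → [3, -3, 0] (no swap needed)
Insert -2:
  append -2 at index 3 → [3, -3, 0, -2]
  -2 > parent -3 at index 1, swap → [3, -2, 0, -3]
Insert 12:
  append 12 at index 4 → [3, -2, 0, -3, 12]
  12 > parent -2 at index 1, swap → [3, 12, 0, -3, -2]
  12 > parent 3 at index 0, swap → [12, 3, 0, -3, -2]
Insert 1:
  append 1 at index 5 → [12, 3, 0, -3, -2, 1]
  1 > parent 0 at index 2, swap → [12, 3, 1, -3, -2, 0]
Insert 13:
  append 13 at index 6 → [12, 3, 1, -3, -2, 0, 13]
  13 > parent 1 at index 2, swap → [12, 3, 13, -3, -2, 0, 1]
  13 > parent 12 at index 0, swap → [13, 3, 12, -3, -2, 0, 1]
Insert -11:
  append -11 at index 7 → [13, 3, 12, -3, -2, 0, 1, -11] (no swap needed)
Insert -7:
  append -7 at index 8 → [13, 3, 12, -3, -2, 0, 1, -11, -7] (no swap needed)
Insert 8:
  append 8 at index 9 → [13, 3, 12, -3, -2, 0, 1, -11, -7, 8]
  8 > parent -2 at index 4, swap → [13, 3, 12, -3, 8, 0, 1, -11, -7, -2]
  8 > parent 3 at index 1, swap → [13, 8, 12, -3, 3, 0, 1, -11, -7, -2]
Insert -15:
  append -15 at index 10 → [13, 8, 12, -3, 3, 0, 1, -11, -7, -2, -15] (no swap needed)
Insert -16:
  append -16 at index 11 → [13, 8, 12, -3, 3, 0, 1, -11, -7, -2, -15, -16] (no swap needed)

[13, 8, 12, -3, 3, 0, 1, -11, -7, -2, -15, -16]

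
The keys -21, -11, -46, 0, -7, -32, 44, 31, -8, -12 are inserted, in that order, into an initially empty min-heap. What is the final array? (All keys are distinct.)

Insert -21:
  append -21 at index 0 → [-21] (no swap needed)
Insert -11:
  append -11 at index 1 → [-21, -11] (no swap needed)
Insert -46:
  append -46 at index 2 → [-21, -11, -46]
  -46 < parent -21 at index 0, swap → [-46, -11, -21]
Insert 0:
  append 0 at index 3 → [-46, -11, -21, 0] (no swap needed)
Insert -7:
  append -7 at index 4 → [-46, -11, -21, 0, -7] (no swap needed)
Insert -32:
  append -32 at index 5 → [-46, -11, -21, 0, -7, -32]
  -32 < parent -21 at index 2, swap → [-46, -11, -32, 0, -7, -21]
Insert 44:
  append 44 at index 6 → [-46, -11, -32, 0, -7, -21, 44] (no swap needed)
Insert 31:
  append 31 at index 7 → [-46, -11, -32, 0, -7, -21, 44, 31] (no swap needed)
Insert -8:
  append -8 at index 8 → [-46, -11, -32, 0, -7, -21, 44, 31, -8]
  -8 < parent 0 at index 3, swap → [-46, -11, -32, -8, -7, -21, 44, 31, 0]
Insert -12:
  append -12 at index 9 → [-46, -11, -32, -8, -7, -21, 44, 31, 0, -12]
  -12 < parent -7 at index 4, swap → [-46, -11, -32, -8, -12, -21, 44, 31, 0, -7]
  -12 < parent -11 at index 1, swap → [-46, -12, -32, -8, -11, -21, 44, 31, 0, -7]

[-46, -12, -32, -8, -11, -21, 44, 31, 0, -7]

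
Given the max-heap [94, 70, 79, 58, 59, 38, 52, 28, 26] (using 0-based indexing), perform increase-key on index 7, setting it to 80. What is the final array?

[94, 80, 79, 70, 59, 38, 52, 58, 26]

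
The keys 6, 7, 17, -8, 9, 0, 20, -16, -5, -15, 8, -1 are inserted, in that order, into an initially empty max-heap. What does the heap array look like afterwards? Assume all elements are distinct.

[20, 9, 17, -5, 8, 0, 7, -16, -8, -15, 6, -1]

Insert 6:
  append 6 at index 0 → [6] (no swap needed)
Insert 7:
  append 7 at index 1 → [6, 7]
  7 > parent 6 at index 0, swap → [7, 6]
Insert 17:
  append 17 at index 2 → [7, 6, 17]
  17 > parent 7 at index 0, swap → [17, 6, 7]
Insert -8:
  append -8 at index 3 → [17, 6, 7, -8] (no swap needed)
Insert 9:
  append 9 at index 4 → [17, 6, 7, -8, 9]
  9 > parent 6 at index 1, swap → [17, 9, 7, -8, 6]
Insert 0:
  append 0 at index 5 → [17, 9, 7, -8, 6, 0] (no swap needed)
Insert 20:
  append 20 at index 6 → [17, 9, 7, -8, 6, 0, 20]
  20 > parent 7 at index 2, swap → [17, 9, 20, -8, 6, 0, 7]
  20 > parent 17 at index 0, swap → [20, 9, 17, -8, 6, 0, 7]
Insert -16:
  append -16 at index 7 → [20, 9, 17, -8, 6, 0, 7, -16] (no swap needed)
Insert -5:
  append -5 at index 8 → [20, 9, 17, -8, 6, 0, 7, -16, -5]
  -5 > parent -8 at index 3, swap → [20, 9, 17, -5, 6, 0, 7, -16, -8]
Insert -15:
  append -15 at index 9 → [20, 9, 17, -5, 6, 0, 7, -16, -8, -15] (no swap needed)
Insert 8:
  append 8 at index 10 → [20, 9, 17, -5, 6, 0, 7, -16, -8, -15, 8]
  8 > parent 6 at index 4, swap → [20, 9, 17, -5, 8, 0, 7, -16, -8, -15, 6]
Insert -1:
  append -1 at index 11 → [20, 9, 17, -5, 8, 0, 7, -16, -8, -15, 6, -1] (no swap needed)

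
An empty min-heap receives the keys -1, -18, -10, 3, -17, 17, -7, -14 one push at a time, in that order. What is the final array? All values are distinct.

Insert -1:
  append -1 at index 0 → [-1] (no swap needed)
Insert -18:
  append -18 at index 1 → [-1, -18]
  -18 < parent -1 at index 0, swap → [-18, -1]
Insert -10:
  append -10 at index 2 → [-18, -1, -10] (no swap needed)
Insert 3:
  append 3 at index 3 → [-18, -1, -10, 3] (no swap needed)
Insert -17:
  append -17 at index 4 → [-18, -1, -10, 3, -17]
  -17 < parent -1 at index 1, swap → [-18, -17, -10, 3, -1]
Insert 17:
  append 17 at index 5 → [-18, -17, -10, 3, -1, 17] (no swap needed)
Insert -7:
  append -7 at index 6 → [-18, -17, -10, 3, -1, 17, -7] (no swap needed)
Insert -14:
  append -14 at index 7 → [-18, -17, -10, 3, -1, 17, -7, -14]
  -14 < parent 3 at index 3, swap → [-18, -17, -10, -14, -1, 17, -7, 3]

[-18, -17, -10, -14, -1, 17, -7, 3]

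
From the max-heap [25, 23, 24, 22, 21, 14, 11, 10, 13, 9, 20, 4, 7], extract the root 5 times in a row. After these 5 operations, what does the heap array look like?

extract-max #1 returns 25:
  remove root 25; move last element 7 to root → [7, 23, 24, 22, 21, 14, 11, 10, 13, 9, 20, 4]
  7 vs larger child 24 at index 2, swap → [24, 23, 7, 22, 21, 14, 11, 10, 13, 9, 20, 4]
  7 vs larger child 14 at index 5, swap → [24, 23, 14, 22, 21, 7, 11, 10, 13, 9, 20, 4]
extract-max #2 returns 24:
  remove root 24; move last element 4 to root → [4, 23, 14, 22, 21, 7, 11, 10, 13, 9, 20]
  4 vs larger child 23 at index 1, swap → [23, 4, 14, 22, 21, 7, 11, 10, 13, 9, 20]
  4 vs larger child 22 at index 3, swap → [23, 22, 14, 4, 21, 7, 11, 10, 13, 9, 20]
  4 vs larger child 13 at index 8, swap → [23, 22, 14, 13, 21, 7, 11, 10, 4, 9, 20]
extract-max #3 returns 23:
  remove root 23; move last element 20 to root → [20, 22, 14, 13, 21, 7, 11, 10, 4, 9]
  20 vs larger child 22 at index 1, swap → [22, 20, 14, 13, 21, 7, 11, 10, 4, 9]
  20 vs larger child 21 at index 4, swap → [22, 21, 14, 13, 20, 7, 11, 10, 4, 9]
extract-max #4 returns 22:
  remove root 22; move last element 9 to root → [9, 21, 14, 13, 20, 7, 11, 10, 4]
  9 vs larger child 21 at index 1, swap → [21, 9, 14, 13, 20, 7, 11, 10, 4]
  9 vs larger child 20 at index 4, swap → [21, 20, 14, 13, 9, 7, 11, 10, 4]
extract-max #5 returns 21:
  remove root 21; move last element 4 to root → [4, 20, 14, 13, 9, 7, 11, 10]
  4 vs larger child 20 at index 1, swap → [20, 4, 14, 13, 9, 7, 11, 10]
  4 vs larger child 13 at index 3, swap → [20, 13, 14, 4, 9, 7, 11, 10]
  4 vs only child 10 at index 7, swap → [20, 13, 14, 10, 9, 7, 11, 4]

[20, 13, 14, 10, 9, 7, 11, 4]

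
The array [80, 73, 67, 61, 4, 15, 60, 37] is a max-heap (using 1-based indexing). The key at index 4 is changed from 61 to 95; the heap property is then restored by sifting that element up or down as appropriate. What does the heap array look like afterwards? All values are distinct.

[95, 80, 67, 73, 4, 15, 60, 37]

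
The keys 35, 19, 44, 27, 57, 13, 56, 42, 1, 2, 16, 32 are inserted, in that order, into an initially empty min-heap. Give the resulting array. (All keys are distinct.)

[1, 2, 19, 27, 13, 32, 56, 42, 35, 57, 16, 44]

Insert 35:
  append 35 at index 0 → [35] (no swap needed)
Insert 19:
  append 19 at index 1 → [35, 19]
  19 < parent 35 at index 0, swap → [19, 35]
Insert 44:
  append 44 at index 2 → [19, 35, 44] (no swap needed)
Insert 27:
  append 27 at index 3 → [19, 35, 44, 27]
  27 < parent 35 at index 1, swap → [19, 27, 44, 35]
Insert 57:
  append 57 at index 4 → [19, 27, 44, 35, 57] (no swap needed)
Insert 13:
  append 13 at index 5 → [19, 27, 44, 35, 57, 13]
  13 < parent 44 at index 2, swap → [19, 27, 13, 35, 57, 44]
  13 < parent 19 at index 0, swap → [13, 27, 19, 35, 57, 44]
Insert 56:
  append 56 at index 6 → [13, 27, 19, 35, 57, 44, 56] (no swap needed)
Insert 42:
  append 42 at index 7 → [13, 27, 19, 35, 57, 44, 56, 42] (no swap needed)
Insert 1:
  append 1 at index 8 → [13, 27, 19, 35, 57, 44, 56, 42, 1]
  1 < parent 35 at index 3, swap → [13, 27, 19, 1, 57, 44, 56, 42, 35]
  1 < parent 27 at index 1, swap → [13, 1, 19, 27, 57, 44, 56, 42, 35]
  1 < parent 13 at index 0, swap → [1, 13, 19, 27, 57, 44, 56, 42, 35]
Insert 2:
  append 2 at index 9 → [1, 13, 19, 27, 57, 44, 56, 42, 35, 2]
  2 < parent 57 at index 4, swap → [1, 13, 19, 27, 2, 44, 56, 42, 35, 57]
  2 < parent 13 at index 1, swap → [1, 2, 19, 27, 13, 44, 56, 42, 35, 57]
Insert 16:
  append 16 at index 10 → [1, 2, 19, 27, 13, 44, 56, 42, 35, 57, 16] (no swap needed)
Insert 32:
  append 32 at index 11 → [1, 2, 19, 27, 13, 44, 56, 42, 35, 57, 16, 32]
  32 < parent 44 at index 5, swap → [1, 2, 19, 27, 13, 32, 56, 42, 35, 57, 16, 44]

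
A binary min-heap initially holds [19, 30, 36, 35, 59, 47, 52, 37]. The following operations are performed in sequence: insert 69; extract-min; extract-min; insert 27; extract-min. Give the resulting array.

[35, 37, 36, 69, 59, 47, 52]

insert 69:
  append 69 at index 8 → [19, 30, 36, 35, 59, 47, 52, 37, 69] (no swap needed)
extract-min → returns 19:
  remove root 19; move last element 69 to root → [69, 30, 36, 35, 59, 47, 52, 37]
  69 vs smaller child 30 at index 1, swap → [30, 69, 36, 35, 59, 47, 52, 37]
  69 vs smaller child 35 at index 3, swap → [30, 35, 36, 69, 59, 47, 52, 37]
  69 vs only child 37 at index 7, swap → [30, 35, 36, 37, 59, 47, 52, 69]
extract-min → returns 30:
  remove root 30; move last element 69 to root → [69, 35, 36, 37, 59, 47, 52]
  69 vs smaller child 35 at index 1, swap → [35, 69, 36, 37, 59, 47, 52]
  69 vs smaller child 37 at index 3, swap → [35, 37, 36, 69, 59, 47, 52]
insert 27:
  append 27 at index 7 → [35, 37, 36, 69, 59, 47, 52, 27]
  27 < parent 69 at index 3, swap → [35, 37, 36, 27, 59, 47, 52, 69]
  27 < parent 37 at index 1, swap → [35, 27, 36, 37, 59, 47, 52, 69]
  27 < parent 35 at index 0, swap → [27, 35, 36, 37, 59, 47, 52, 69]
extract-min → returns 27:
  remove root 27; move last element 69 to root → [69, 35, 36, 37, 59, 47, 52]
  69 vs smaller child 35 at index 1, swap → [35, 69, 36, 37, 59, 47, 52]
  69 vs smaller child 37 at index 3, swap → [35, 37, 36, 69, 59, 47, 52]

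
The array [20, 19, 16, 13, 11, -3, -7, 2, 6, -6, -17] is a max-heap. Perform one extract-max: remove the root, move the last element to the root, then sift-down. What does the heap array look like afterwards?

[19, 13, 16, 6, 11, -3, -7, 2, -17, -6]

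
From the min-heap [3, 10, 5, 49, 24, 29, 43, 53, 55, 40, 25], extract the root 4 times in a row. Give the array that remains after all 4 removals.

extract-min #1 returns 3:
  remove root 3; move last element 25 to root → [25, 10, 5, 49, 24, 29, 43, 53, 55, 40]
  25 vs smaller child 5 at index 2, swap → [5, 10, 25, 49, 24, 29, 43, 53, 55, 40]
extract-min #2 returns 5:
  remove root 5; move last element 40 to root → [40, 10, 25, 49, 24, 29, 43, 53, 55]
  40 vs smaller child 10 at index 1, swap → [10, 40, 25, 49, 24, 29, 43, 53, 55]
  40 vs smaller child 24 at index 4, swap → [10, 24, 25, 49, 40, 29, 43, 53, 55]
extract-min #3 returns 10:
  remove root 10; move last element 55 to root → [55, 24, 25, 49, 40, 29, 43, 53]
  55 vs smaller child 24 at index 1, swap → [24, 55, 25, 49, 40, 29, 43, 53]
  55 vs smaller child 40 at index 4, swap → [24, 40, 25, 49, 55, 29, 43, 53]
extract-min #4 returns 24:
  remove root 24; move last element 53 to root → [53, 40, 25, 49, 55, 29, 43]
  53 vs smaller child 25 at index 2, swap → [25, 40, 53, 49, 55, 29, 43]
  53 vs smaller child 29 at index 5, swap → [25, 40, 29, 49, 55, 53, 43]

[25, 40, 29, 49, 55, 53, 43]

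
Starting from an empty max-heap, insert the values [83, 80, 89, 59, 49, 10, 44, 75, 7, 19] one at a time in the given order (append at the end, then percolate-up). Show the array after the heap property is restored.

Insert 83:
  append 83 at index 0 → [83] (no swap needed)
Insert 80:
  append 80 at index 1 → [83, 80] (no swap needed)
Insert 89:
  append 89 at index 2 → [83, 80, 89]
  89 > parent 83 at index 0, swap → [89, 80, 83]
Insert 59:
  append 59 at index 3 → [89, 80, 83, 59] (no swap needed)
Insert 49:
  append 49 at index 4 → [89, 80, 83, 59, 49] (no swap needed)
Insert 10:
  append 10 at index 5 → [89, 80, 83, 59, 49, 10] (no swap needed)
Insert 44:
  append 44 at index 6 → [89, 80, 83, 59, 49, 10, 44] (no swap needed)
Insert 75:
  append 75 at index 7 → [89, 80, 83, 59, 49, 10, 44, 75]
  75 > parent 59 at index 3, swap → [89, 80, 83, 75, 49, 10, 44, 59]
Insert 7:
  append 7 at index 8 → [89, 80, 83, 75, 49, 10, 44, 59, 7] (no swap needed)
Insert 19:
  append 19 at index 9 → [89, 80, 83, 75, 49, 10, 44, 59, 7, 19] (no swap needed)

[89, 80, 83, 75, 49, 10, 44, 59, 7, 19]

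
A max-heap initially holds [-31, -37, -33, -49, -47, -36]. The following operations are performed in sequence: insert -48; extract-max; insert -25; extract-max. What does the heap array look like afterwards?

insert -48:
  append -48 at index 6 → [-31, -37, -33, -49, -47, -36, -48] (no swap needed)
extract-max → returns -31:
  remove root -31; move last element -48 to root → [-48, -37, -33, -49, -47, -36]
  -48 vs larger child -33 at index 2, swap → [-33, -37, -48, -49, -47, -36]
  -48 vs only child -36 at index 5, swap → [-33, -37, -36, -49, -47, -48]
insert -25:
  append -25 at index 6 → [-33, -37, -36, -49, -47, -48, -25]
  -25 > parent -36 at index 2, swap → [-33, -37, -25, -49, -47, -48, -36]
  -25 > parent -33 at index 0, swap → [-25, -37, -33, -49, -47, -48, -36]
extract-max → returns -25:
  remove root -25; move last element -36 to root → [-36, -37, -33, -49, -47, -48]
  -36 vs larger child -33 at index 2, swap → [-33, -37, -36, -49, -47, -48]

[-33, -37, -36, -49, -47, -48]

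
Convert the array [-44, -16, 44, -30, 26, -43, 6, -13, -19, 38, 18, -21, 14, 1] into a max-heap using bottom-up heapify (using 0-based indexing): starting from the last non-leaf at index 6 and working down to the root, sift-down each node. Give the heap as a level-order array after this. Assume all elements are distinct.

sift down from index 6: already satisfies heap property
sift down from index 5:
  -43 vs larger child 14 at index 12, swap → [-44, -16, 44, -30, 26, 14, 6, -13, -19, 38, 18, -21, -43, 1]
sift down from index 4:
  26 vs larger child 38 at index 9, swap → [-44, -16, 44, -30, 38, 14, 6, -13, -19, 26, 18, -21, -43, 1]
sift down from index 3:
  -30 vs larger child -13 at index 7, swap → [-44, -16, 44, -13, 38, 14, 6, -30, -19, 26, 18, -21, -43, 1]
sift down from index 2: already satisfies heap property
sift down from index 1:
  -16 vs larger child 38 at index 4, swap → [-44, 38, 44, -13, -16, 14, 6, -30, -19, 26, 18, -21, -43, 1]
  -16 vs larger child 26 at index 9, swap → [-44, 38, 44, -13, 26, 14, 6, -30, -19, -16, 18, -21, -43, 1]
sift down from index 0:
  -44 vs larger child 44 at index 2, swap → [44, 38, -44, -13, 26, 14, 6, -30, -19, -16, 18, -21, -43, 1]
  -44 vs larger child 14 at index 5, swap → [44, 38, 14, -13, 26, -44, 6, -30, -19, -16, 18, -21, -43, 1]
  -44 vs larger child -21 at index 11, swap → [44, 38, 14, -13, 26, -21, 6, -30, -19, -16, 18, -44, -43, 1]

[44, 38, 14, -13, 26, -21, 6, -30, -19, -16, 18, -44, -43, 1]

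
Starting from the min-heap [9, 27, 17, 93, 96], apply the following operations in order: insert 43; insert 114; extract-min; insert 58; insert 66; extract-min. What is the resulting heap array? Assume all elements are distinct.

[27, 66, 43, 93, 96, 114, 58]

insert 43:
  append 43 at index 5 → [9, 27, 17, 93, 96, 43] (no swap needed)
insert 114:
  append 114 at index 6 → [9, 27, 17, 93, 96, 43, 114] (no swap needed)
extract-min → returns 9:
  remove root 9; move last element 114 to root → [114, 27, 17, 93, 96, 43]
  114 vs smaller child 17 at index 2, swap → [17, 27, 114, 93, 96, 43]
  114 vs only child 43 at index 5, swap → [17, 27, 43, 93, 96, 114]
insert 58:
  append 58 at index 6 → [17, 27, 43, 93, 96, 114, 58] (no swap needed)
insert 66:
  append 66 at index 7 → [17, 27, 43, 93, 96, 114, 58, 66]
  66 < parent 93 at index 3, swap → [17, 27, 43, 66, 96, 114, 58, 93]
extract-min → returns 17:
  remove root 17; move last element 93 to root → [93, 27, 43, 66, 96, 114, 58]
  93 vs smaller child 27 at index 1, swap → [27, 93, 43, 66, 96, 114, 58]
  93 vs smaller child 66 at index 3, swap → [27, 66, 43, 93, 96, 114, 58]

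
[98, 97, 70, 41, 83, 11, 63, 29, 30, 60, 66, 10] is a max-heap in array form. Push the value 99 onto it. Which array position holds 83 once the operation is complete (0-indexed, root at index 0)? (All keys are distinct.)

append 99 at index 12 → [98, 97, 70, 41, 83, 11, 63, 29, 30, 60, 66, 10, 99]
99 > parent 11 at index 5, swap → [98, 97, 70, 41, 83, 99, 63, 29, 30, 60, 66, 10, 11]
99 > parent 70 at index 2, swap → [98, 97, 99, 41, 83, 70, 63, 29, 30, 60, 66, 10, 11]
99 > parent 98 at index 0, swap → [99, 97, 98, 41, 83, 70, 63, 29, 30, 60, 66, 10, 11]
resulting array: [99, 97, 98, 41, 83, 70, 63, 29, 30, 60, 66, 10, 11]

4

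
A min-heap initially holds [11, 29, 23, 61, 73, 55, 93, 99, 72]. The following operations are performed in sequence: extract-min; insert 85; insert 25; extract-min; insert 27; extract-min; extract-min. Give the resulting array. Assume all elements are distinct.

extract-min → returns 11:
  remove root 11; move last element 72 to root → [72, 29, 23, 61, 73, 55, 93, 99]
  72 vs smaller child 23 at index 2, swap → [23, 29, 72, 61, 73, 55, 93, 99]
  72 vs smaller child 55 at index 5, swap → [23, 29, 55, 61, 73, 72, 93, 99]
insert 85:
  append 85 at index 8 → [23, 29, 55, 61, 73, 72, 93, 99, 85] (no swap needed)
insert 25:
  append 25 at index 9 → [23, 29, 55, 61, 73, 72, 93, 99, 85, 25]
  25 < parent 73 at index 4, swap → [23, 29, 55, 61, 25, 72, 93, 99, 85, 73]
  25 < parent 29 at index 1, swap → [23, 25, 55, 61, 29, 72, 93, 99, 85, 73]
extract-min → returns 23:
  remove root 23; move last element 73 to root → [73, 25, 55, 61, 29, 72, 93, 99, 85]
  73 vs smaller child 25 at index 1, swap → [25, 73, 55, 61, 29, 72, 93, 99, 85]
  73 vs smaller child 29 at index 4, swap → [25, 29, 55, 61, 73, 72, 93, 99, 85]
insert 27:
  append 27 at index 9 → [25, 29, 55, 61, 73, 72, 93, 99, 85, 27]
  27 < parent 73 at index 4, swap → [25, 29, 55, 61, 27, 72, 93, 99, 85, 73]
  27 < parent 29 at index 1, swap → [25, 27, 55, 61, 29, 72, 93, 99, 85, 73]
extract-min → returns 25:
  remove root 25; move last element 73 to root → [73, 27, 55, 61, 29, 72, 93, 99, 85]
  73 vs smaller child 27 at index 1, swap → [27, 73, 55, 61, 29, 72, 93, 99, 85]
  73 vs smaller child 29 at index 4, swap → [27, 29, 55, 61, 73, 72, 93, 99, 85]
extract-min → returns 27:
  remove root 27; move last element 85 to root → [85, 29, 55, 61, 73, 72, 93, 99]
  85 vs smaller child 29 at index 1, swap → [29, 85, 55, 61, 73, 72, 93, 99]
  85 vs smaller child 61 at index 3, swap → [29, 61, 55, 85, 73, 72, 93, 99]

[29, 61, 55, 85, 73, 72, 93, 99]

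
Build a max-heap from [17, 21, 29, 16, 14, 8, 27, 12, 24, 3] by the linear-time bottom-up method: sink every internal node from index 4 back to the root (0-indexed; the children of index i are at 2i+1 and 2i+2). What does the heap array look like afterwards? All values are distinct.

sift down from index 4: already satisfies heap property
sift down from index 3:
  16 vs larger child 24 at index 8, swap → [17, 21, 29, 24, 14, 8, 27, 12, 16, 3]
sift down from index 2: already satisfies heap property
sift down from index 1:
  21 vs larger child 24 at index 3, swap → [17, 24, 29, 21, 14, 8, 27, 12, 16, 3]
sift down from index 0:
  17 vs larger child 29 at index 2, swap → [29, 24, 17, 21, 14, 8, 27, 12, 16, 3]
  17 vs larger child 27 at index 6, swap → [29, 24, 27, 21, 14, 8, 17, 12, 16, 3]

[29, 24, 27, 21, 14, 8, 17, 12, 16, 3]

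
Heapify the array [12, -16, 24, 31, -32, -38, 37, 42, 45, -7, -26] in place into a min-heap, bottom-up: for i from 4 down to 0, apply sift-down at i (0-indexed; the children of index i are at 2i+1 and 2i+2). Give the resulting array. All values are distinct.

[-38, -32, 12, 31, -26, 24, 37, 42, 45, -7, -16]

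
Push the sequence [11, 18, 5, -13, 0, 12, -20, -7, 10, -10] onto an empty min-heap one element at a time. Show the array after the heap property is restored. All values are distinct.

Insert 11:
  append 11 at index 0 → [11] (no swap needed)
Insert 18:
  append 18 at index 1 → [11, 18] (no swap needed)
Insert 5:
  append 5 at index 2 → [11, 18, 5]
  5 < parent 11 at index 0, swap → [5, 18, 11]
Insert -13:
  append -13 at index 3 → [5, 18, 11, -13]
  -13 < parent 18 at index 1, swap → [5, -13, 11, 18]
  -13 < parent 5 at index 0, swap → [-13, 5, 11, 18]
Insert 0:
  append 0 at index 4 → [-13, 5, 11, 18, 0]
  0 < parent 5 at index 1, swap → [-13, 0, 11, 18, 5]
Insert 12:
  append 12 at index 5 → [-13, 0, 11, 18, 5, 12] (no swap needed)
Insert -20:
  append -20 at index 6 → [-13, 0, 11, 18, 5, 12, -20]
  -20 < parent 11 at index 2, swap → [-13, 0, -20, 18, 5, 12, 11]
  -20 < parent -13 at index 0, swap → [-20, 0, -13, 18, 5, 12, 11]
Insert -7:
  append -7 at index 7 → [-20, 0, -13, 18, 5, 12, 11, -7]
  -7 < parent 18 at index 3, swap → [-20, 0, -13, -7, 5, 12, 11, 18]
  -7 < parent 0 at index 1, swap → [-20, -7, -13, 0, 5, 12, 11, 18]
Insert 10:
  append 10 at index 8 → [-20, -7, -13, 0, 5, 12, 11, 18, 10] (no swap needed)
Insert -10:
  append -10 at index 9 → [-20, -7, -13, 0, 5, 12, 11, 18, 10, -10]
  -10 < parent 5 at index 4, swap → [-20, -7, -13, 0, -10, 12, 11, 18, 10, 5]
  -10 < parent -7 at index 1, swap → [-20, -10, -13, 0, -7, 12, 11, 18, 10, 5]

[-20, -10, -13, 0, -7, 12, 11, 18, 10, 5]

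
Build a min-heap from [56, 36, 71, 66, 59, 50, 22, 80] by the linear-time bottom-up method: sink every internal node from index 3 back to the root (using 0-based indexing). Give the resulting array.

sift down from index 3: already satisfies heap property
sift down from index 2:
  71 vs smaller child 22 at index 6, swap → [56, 36, 22, 66, 59, 50, 71, 80]
sift down from index 1: already satisfies heap property
sift down from index 0:
  56 vs smaller child 22 at index 2, swap → [22, 36, 56, 66, 59, 50, 71, 80]
  56 vs smaller child 50 at index 5, swap → [22, 36, 50, 66, 59, 56, 71, 80]

[22, 36, 50, 66, 59, 56, 71, 80]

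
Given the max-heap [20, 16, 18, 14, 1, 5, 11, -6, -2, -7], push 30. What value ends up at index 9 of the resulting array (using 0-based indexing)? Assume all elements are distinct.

-7

append 30 at index 10 → [20, 16, 18, 14, 1, 5, 11, -6, -2, -7, 30]
30 > parent 1 at index 4, swap → [20, 16, 18, 14, 30, 5, 11, -6, -2, -7, 1]
30 > parent 16 at index 1, swap → [20, 30, 18, 14, 16, 5, 11, -6, -2, -7, 1]
30 > parent 20 at index 0, swap → [30, 20, 18, 14, 16, 5, 11, -6, -2, -7, 1]
resulting array: [30, 20, 18, 14, 16, 5, 11, -6, -2, -7, 1]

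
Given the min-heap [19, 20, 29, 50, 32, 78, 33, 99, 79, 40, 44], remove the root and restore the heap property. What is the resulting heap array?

remove root 19; move last element 44 to root → [44, 20, 29, 50, 32, 78, 33, 99, 79, 40]
44 vs smaller child 20 at index 1, swap → [20, 44, 29, 50, 32, 78, 33, 99, 79, 40]
44 vs smaller child 32 at index 4, swap → [20, 32, 29, 50, 44, 78, 33, 99, 79, 40]
44 vs only child 40 at index 9, swap → [20, 32, 29, 50, 40, 78, 33, 99, 79, 44]

[20, 32, 29, 50, 40, 78, 33, 99, 79, 44]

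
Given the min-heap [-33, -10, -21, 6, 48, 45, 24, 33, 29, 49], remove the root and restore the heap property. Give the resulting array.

remove root -33; move last element 49 to root → [49, -10, -21, 6, 48, 45, 24, 33, 29]
49 vs smaller child -21 at index 2, swap → [-21, -10, 49, 6, 48, 45, 24, 33, 29]
49 vs smaller child 24 at index 6, swap → [-21, -10, 24, 6, 48, 45, 49, 33, 29]

[-21, -10, 24, 6, 48, 45, 49, 33, 29]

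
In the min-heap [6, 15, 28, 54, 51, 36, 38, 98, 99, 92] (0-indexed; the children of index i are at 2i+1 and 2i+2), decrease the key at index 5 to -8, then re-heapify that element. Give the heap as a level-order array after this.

set index 5 from 36 to -8 → [6, 15, 28, 54, 51, -8, 38, 98, 99, 92]
-8 < parent 28 at index 2, swap → [6, 15, -8, 54, 51, 28, 38, 98, 99, 92]
-8 < parent 6 at index 0, swap → [-8, 15, 6, 54, 51, 28, 38, 98, 99, 92]

[-8, 15, 6, 54, 51, 28, 38, 98, 99, 92]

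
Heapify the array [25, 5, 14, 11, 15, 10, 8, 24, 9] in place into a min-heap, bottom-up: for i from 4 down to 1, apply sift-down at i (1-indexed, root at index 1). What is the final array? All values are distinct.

sift down from index 4:
  11 vs smaller child 9 at index 9, swap → [25, 5, 14, 9, 15, 10, 8, 24, 11]
sift down from index 3:
  14 vs smaller child 8 at index 7, swap → [25, 5, 8, 9, 15, 10, 14, 24, 11]
sift down from index 2: already satisfies heap property
sift down from index 1:
  25 vs smaller child 5 at index 2, swap → [5, 25, 8, 9, 15, 10, 14, 24, 11]
  25 vs smaller child 9 at index 4, swap → [5, 9, 8, 25, 15, 10, 14, 24, 11]
  25 vs smaller child 11 at index 9, swap → [5, 9, 8, 11, 15, 10, 14, 24, 25]

[5, 9, 8, 11, 15, 10, 14, 24, 25]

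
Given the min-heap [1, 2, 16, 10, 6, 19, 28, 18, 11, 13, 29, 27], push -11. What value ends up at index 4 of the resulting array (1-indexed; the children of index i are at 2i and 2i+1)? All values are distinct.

append -11 at index 13 → [1, 2, 16, 10, 6, 19, 28, 18, 11, 13, 29, 27, -11]
-11 < parent 19 at index 6, swap → [1, 2, 16, 10, 6, -11, 28, 18, 11, 13, 29, 27, 19]
-11 < parent 16 at index 3, swap → [1, 2, -11, 10, 6, 16, 28, 18, 11, 13, 29, 27, 19]
-11 < parent 1 at index 1, swap → [-11, 2, 1, 10, 6, 16, 28, 18, 11, 13, 29, 27, 19]
resulting array: [-11, 2, 1, 10, 6, 16, 28, 18, 11, 13, 29, 27, 19]

10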